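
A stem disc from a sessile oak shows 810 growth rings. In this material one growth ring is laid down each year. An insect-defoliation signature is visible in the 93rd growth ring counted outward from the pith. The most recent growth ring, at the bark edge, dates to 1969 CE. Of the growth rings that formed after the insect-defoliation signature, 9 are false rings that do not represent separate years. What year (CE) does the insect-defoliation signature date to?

The insect-defoliation signature sits at growth ring 93 from the pith, so 810 − 93 = 717 growth rings formed after it.
717 − 9 false = 708 true growth rings after the insect-defoliation signature.
1969 − 708 = 1261 CE.

1261 CE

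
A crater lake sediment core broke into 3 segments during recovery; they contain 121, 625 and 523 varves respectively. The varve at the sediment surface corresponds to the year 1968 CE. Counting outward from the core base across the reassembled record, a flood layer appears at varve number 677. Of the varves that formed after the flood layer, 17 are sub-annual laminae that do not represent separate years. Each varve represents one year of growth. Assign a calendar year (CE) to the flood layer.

Total varves = 121 + 625 + 523 = 1269.
1269 − 677 = 592 varves lie beyond the flood layer toward the sediment surface.
Removing the 17 false varves leaves 592 − 17 = 575 true varves beyond the flood layer.
The varve at the sediment surface is 1968 CE, so the flood layer dates to 1968 − 575 = 1393 CE.

1393 CE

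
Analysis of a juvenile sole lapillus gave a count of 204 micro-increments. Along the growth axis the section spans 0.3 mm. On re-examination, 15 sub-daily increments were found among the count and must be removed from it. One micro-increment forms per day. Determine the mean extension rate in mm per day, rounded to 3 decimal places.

Correcting the raw count gives 204 − 15 = 189 true micro-increments.
Mean rate = 0.3 mm / 189 days ≈ 0.002 mm per day.

0.002 mm per day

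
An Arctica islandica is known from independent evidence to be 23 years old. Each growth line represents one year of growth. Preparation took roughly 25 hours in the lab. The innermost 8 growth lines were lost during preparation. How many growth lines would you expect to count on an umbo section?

Expected growth lines over 23 years: 23.
Less the 8 uncaptured growth lines: 23 − 8 = 15.

15 growth lines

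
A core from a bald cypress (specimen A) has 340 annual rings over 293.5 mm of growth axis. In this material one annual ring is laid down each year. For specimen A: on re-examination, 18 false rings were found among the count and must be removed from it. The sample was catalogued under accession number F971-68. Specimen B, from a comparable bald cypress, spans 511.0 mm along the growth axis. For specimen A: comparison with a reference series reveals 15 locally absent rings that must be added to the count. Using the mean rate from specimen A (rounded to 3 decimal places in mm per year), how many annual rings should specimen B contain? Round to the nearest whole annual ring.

587 annual rings

Specimen A: adjusted count: 340 − 18 + 15 = 337 annual rings.
A: Extension rate ≈ 293.5 / 337 = 0.871 mm/year.
For B, 511.0 / 0.871 = 586.68 years ≈ 587 annual rings.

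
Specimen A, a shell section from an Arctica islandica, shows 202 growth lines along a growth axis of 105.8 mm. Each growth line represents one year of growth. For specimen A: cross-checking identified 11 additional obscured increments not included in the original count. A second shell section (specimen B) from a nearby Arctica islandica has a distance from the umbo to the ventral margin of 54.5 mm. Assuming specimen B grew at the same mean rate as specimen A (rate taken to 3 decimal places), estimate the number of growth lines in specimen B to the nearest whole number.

110 growth lines

Specimen A: adjusted count: 202 + 11 = 213 growth lines.
A: Extension rate ≈ 105.8 / 213 = 0.497 mm per year.
For B, 54.5 / 0.497 = 109.66 years ≈ 110 growth lines.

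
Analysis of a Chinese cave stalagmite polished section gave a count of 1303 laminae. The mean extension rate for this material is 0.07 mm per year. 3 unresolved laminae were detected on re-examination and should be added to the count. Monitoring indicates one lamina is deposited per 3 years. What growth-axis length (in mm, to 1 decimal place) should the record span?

True lamina count = 1303 + 3 = 1306.
At 3 years per lamina, 1306 × 3 = 3918 years.
Predicted length = 0.07 mm/year × 3918 years = 274.3 mm.

274.3 mm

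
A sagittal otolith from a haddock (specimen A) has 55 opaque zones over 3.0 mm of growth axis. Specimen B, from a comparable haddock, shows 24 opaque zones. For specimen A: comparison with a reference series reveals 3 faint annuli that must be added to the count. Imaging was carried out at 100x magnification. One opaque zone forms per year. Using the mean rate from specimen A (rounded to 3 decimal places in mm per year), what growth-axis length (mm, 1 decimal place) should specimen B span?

1.2 mm

Specimen A: true opaque zone count = 55 + 3 = 58.
A: Extension rate ≈ 3.0 / 58 = 0.052 mm/year.
For B, 0.052 mm/year × 24 years = 1.2 mm.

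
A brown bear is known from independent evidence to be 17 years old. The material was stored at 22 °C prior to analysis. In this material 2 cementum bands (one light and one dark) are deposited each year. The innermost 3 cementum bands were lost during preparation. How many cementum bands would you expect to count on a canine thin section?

31 cementum bands

17 years at 2 cementum bands per year gives 17 × 2 = 34 cementum bands.
Subtracting the 3 cementum bands not captured gives 34 − 3 = 31 cementum bands in the record.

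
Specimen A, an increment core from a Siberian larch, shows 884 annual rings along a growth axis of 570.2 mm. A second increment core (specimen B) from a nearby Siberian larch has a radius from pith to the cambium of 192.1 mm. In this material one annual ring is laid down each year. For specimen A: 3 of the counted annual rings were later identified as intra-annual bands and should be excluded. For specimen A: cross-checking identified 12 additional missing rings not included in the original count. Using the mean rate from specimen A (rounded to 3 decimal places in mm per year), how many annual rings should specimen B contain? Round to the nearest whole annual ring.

301 annual rings

Specimen A: true annual ring count = 884 − 3 + 12 = 893.
A: Mean rate = 570.2 mm / 893 years ≈ 0.639 mm per year.
Specimen B: 192.1 mm / 0.639 mm per year = 300.63 years ≈ 301 annual rings.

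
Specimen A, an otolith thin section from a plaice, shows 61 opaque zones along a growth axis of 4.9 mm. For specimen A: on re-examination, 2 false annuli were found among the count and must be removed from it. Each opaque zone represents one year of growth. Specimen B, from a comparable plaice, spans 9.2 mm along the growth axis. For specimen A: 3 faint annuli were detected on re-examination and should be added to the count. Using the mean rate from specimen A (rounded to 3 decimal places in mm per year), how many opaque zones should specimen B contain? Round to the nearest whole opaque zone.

Specimen A: adjusted count: 61 − 2 + 3 = 62 opaque zones.
A: Extension rate ≈ 4.9 / 62 = 0.079 mm per year.
For B, 9.2 / 0.079 = 116.46 years ≈ 116 opaque zones.

116 opaque zones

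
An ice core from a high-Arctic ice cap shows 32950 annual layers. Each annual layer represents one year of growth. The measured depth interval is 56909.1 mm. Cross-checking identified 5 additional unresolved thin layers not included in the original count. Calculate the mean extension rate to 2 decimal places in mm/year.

Correcting the raw count gives 32950 + 5 = 32955 true annual layers.
Mean rate = 56909.1 mm / 32955 years ≈ 1.73 mm/year.

1.73 mm/year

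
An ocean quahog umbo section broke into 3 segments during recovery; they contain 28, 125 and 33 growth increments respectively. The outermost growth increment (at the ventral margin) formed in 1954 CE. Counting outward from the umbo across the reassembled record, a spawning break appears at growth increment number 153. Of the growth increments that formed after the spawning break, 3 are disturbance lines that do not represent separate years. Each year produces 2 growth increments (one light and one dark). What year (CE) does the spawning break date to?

Total growth increments = 28 + 125 + 33 = 186.
Between growth increment 153 and the ventral margin there are 186 − 153 = 33 growth increments.
Removing the 3 false growth increments leaves 33 − 3 = 30 true growth increments beyond the spawning break.
With 2 growth increments per year, 30 / 2 = 15 years.
The growth increment at the ventral margin is 1954 CE, so the spawning break dates to 1954 − 15 = 1939 CE.

1939 CE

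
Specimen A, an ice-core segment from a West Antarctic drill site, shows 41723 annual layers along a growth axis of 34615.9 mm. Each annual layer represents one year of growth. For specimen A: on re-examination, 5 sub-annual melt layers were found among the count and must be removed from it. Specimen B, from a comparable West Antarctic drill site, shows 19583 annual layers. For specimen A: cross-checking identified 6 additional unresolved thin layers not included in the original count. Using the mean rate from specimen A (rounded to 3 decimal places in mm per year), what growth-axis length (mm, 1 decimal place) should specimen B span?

Specimen A: after corrections the count is 41723 − 5 + 6 = 41724 annual layers.
A: Mean rate = 34615.9 mm / 41724 years ≈ 0.830 mm per year.
For B, 0.830 mm/year × 19583 years = 16253.9 mm.

16253.9 mm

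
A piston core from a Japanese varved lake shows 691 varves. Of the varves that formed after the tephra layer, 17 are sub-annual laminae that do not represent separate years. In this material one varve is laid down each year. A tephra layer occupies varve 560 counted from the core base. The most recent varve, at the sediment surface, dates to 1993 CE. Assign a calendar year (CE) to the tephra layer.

The tephra layer sits at varve 560 from the core base, so 691 − 560 = 131 varves formed after it.
Removing the 17 false varves leaves 131 − 17 = 114 true varves beyond the tephra layer.
1993 − 114 = 1879 CE.

1879 CE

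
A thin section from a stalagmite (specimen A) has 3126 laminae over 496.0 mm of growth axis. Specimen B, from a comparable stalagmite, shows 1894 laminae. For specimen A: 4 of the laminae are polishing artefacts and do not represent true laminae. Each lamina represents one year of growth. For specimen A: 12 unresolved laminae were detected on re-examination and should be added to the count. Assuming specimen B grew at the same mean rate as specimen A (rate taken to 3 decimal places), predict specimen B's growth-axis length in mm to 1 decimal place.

299.3 mm

Specimen A: after corrections the count is 3126 − 4 + 12 = 3134 laminae.
A: Extension rate ≈ 496.0 / 3134 = 0.158 mm/year.
For B, 0.158 mm/year × 1894 years = 299.3 mm.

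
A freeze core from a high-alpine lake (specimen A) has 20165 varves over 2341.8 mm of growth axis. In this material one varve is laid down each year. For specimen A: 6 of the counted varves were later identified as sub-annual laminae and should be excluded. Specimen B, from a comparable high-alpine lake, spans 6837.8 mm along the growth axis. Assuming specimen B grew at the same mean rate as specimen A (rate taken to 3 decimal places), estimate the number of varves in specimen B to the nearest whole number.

58947 varves

Specimen A: correcting the raw count gives 20165 − 6 = 20159 true varves.
A: Extension rate ≈ 2341.8 / 20159 = 0.116 mm/year.
B spans 6837.8 / 0.116 = 58946.55 years ≈ 58947 varves.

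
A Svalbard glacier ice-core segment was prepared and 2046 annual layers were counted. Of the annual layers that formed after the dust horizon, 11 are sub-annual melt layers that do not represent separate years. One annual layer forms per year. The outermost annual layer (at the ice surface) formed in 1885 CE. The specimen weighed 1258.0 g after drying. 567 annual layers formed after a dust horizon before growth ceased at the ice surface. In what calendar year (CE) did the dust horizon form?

There are 567 annual layers younger than the dust horizon.
Removing the 11 false annual layers leaves 567 − 11 = 556 true annual layers beyond the dust horizon.
Counting back 556 years from 1885 CE places the dust horizon in 1885 − 556 = 1329 CE.

1329 CE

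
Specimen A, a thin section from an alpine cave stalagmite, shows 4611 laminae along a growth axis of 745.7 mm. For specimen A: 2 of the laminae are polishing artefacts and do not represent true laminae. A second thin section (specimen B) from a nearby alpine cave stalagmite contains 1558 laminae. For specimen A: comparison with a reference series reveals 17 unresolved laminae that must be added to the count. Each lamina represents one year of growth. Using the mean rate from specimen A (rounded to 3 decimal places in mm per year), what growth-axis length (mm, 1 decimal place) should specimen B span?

Specimen A: adjusted count: 4611 − 2 + 17 = 4626 laminae.
A: 745.7 mm over 4626 years gives 745.7 / 4626 ≈ 0.161 mm per year.
B's length ≈ 0.161 × 1558 = 250.8 mm.

250.8 mm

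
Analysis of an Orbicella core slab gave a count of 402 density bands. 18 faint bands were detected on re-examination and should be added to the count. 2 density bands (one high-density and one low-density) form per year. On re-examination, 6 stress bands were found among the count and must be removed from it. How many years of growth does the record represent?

207 years

Correcting the raw count gives 402 − 6 + 18 = 414 true density bands.
With 2 density bands per year, 414 / 2 = 207 years.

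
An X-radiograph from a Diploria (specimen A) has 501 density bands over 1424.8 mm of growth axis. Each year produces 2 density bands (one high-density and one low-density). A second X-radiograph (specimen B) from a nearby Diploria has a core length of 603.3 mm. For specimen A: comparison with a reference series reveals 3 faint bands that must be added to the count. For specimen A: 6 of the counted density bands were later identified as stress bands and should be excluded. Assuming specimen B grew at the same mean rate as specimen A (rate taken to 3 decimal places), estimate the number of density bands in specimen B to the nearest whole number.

211 density bands

Specimen A: true density band count = 501 − 6 + 3 = 498.
Specimen A: dividing by 2 density bands per year: 498 / 2 = 249 years.
A: 1424.8 mm over 249 years gives 1424.8 / 249 ≈ 5.722 mm/yr.
For B, 603.3 / 5.722 = 105.44 years; at 2 density bands per year that is 105.44 × 2 ≈ 211 density bands.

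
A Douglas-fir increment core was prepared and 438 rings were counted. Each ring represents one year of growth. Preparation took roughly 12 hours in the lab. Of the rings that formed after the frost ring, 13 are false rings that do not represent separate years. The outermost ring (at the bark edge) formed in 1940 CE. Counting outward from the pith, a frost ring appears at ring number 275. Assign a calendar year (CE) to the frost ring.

438 − 275 = 163 rings lie beyond the frost ring toward the bark edge.
Excluding 13 false rings: 163 − 13 = 150.
The ring at the bark edge is 1940 CE, so the frost ring dates to 1940 − 150 = 1790 CE.

1790 CE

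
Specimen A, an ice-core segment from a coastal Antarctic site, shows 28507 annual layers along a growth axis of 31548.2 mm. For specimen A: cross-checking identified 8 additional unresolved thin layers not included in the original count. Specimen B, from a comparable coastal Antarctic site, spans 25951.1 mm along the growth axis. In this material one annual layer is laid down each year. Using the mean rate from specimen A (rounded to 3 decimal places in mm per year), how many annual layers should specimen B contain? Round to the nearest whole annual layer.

Specimen A: correcting the raw count gives 28507 + 8 = 28515 true annual layers.
A: Extension rate ≈ 31548.2 / 28515 = 1.106 mm per year.
Specimen B: 25951.1 mm / 1.106 mm per year = 23463.92 years ≈ 23464 annual layers.

23464 annual layers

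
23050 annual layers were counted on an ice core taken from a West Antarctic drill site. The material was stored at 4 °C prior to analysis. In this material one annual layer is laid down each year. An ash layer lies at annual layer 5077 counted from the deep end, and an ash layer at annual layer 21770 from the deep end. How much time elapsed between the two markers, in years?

16693 yr

Separation: 21770 − 5077 = 16693 annual layers.
At one annual layer per year, 16693 years elapsed between them.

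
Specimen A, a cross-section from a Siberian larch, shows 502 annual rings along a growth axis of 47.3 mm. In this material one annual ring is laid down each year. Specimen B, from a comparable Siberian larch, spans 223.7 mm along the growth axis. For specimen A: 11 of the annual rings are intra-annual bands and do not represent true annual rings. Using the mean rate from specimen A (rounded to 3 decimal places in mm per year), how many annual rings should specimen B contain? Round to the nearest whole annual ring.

Specimen A: true annual ring count = 502 − 11 = 491.
A: 47.3 mm over 491 years gives 47.3 / 491 ≈ 0.096 mm/yr.
For B, 223.7 / 0.096 = 2330.21 years ≈ 2330 annual rings.

2330 annual rings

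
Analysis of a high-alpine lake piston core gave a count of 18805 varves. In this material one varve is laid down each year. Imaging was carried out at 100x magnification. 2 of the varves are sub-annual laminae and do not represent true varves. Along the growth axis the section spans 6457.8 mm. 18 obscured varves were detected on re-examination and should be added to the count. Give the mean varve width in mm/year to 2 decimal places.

Adjusted count: 18805 − 2 + 18 = 18821 varves.
6457.8 mm over 18821 years gives 6457.8 / 18821 ≈ 0.34 mm/year.

0.34 mm/year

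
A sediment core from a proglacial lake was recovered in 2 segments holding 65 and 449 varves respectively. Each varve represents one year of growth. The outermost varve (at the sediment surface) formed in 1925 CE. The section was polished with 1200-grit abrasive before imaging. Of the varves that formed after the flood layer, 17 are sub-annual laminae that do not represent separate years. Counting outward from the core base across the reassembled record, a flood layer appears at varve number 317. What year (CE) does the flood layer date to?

Total varves = 65 + 449 = 514.
Between varve 317 and the sediment surface there are 514 − 317 = 197 varves.
197 − 17 false = 180 true varves after the flood layer.
The varve at the sediment surface is 1925 CE, so the flood layer dates to 1925 − 180 = 1745 CE.

1745 CE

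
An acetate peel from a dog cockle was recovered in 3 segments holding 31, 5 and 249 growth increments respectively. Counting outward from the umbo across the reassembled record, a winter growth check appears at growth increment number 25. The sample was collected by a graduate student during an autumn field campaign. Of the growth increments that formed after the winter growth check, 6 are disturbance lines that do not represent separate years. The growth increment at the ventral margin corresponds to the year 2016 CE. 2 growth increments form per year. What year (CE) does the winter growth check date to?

1889 CE

Total growth increments = 31 + 5 + 249 = 285.
285 − 25 = 260 growth increments lie beyond the winter growth check toward the ventral margin.
260 − 6 false = 254 true growth increments after the winter growth check.
254 growth increments at 2 per year is 254 / 2 = 127 years.
The growth increment at the ventral margin is 2016 CE, so the winter growth check dates to 2016 − 127 = 1889 CE.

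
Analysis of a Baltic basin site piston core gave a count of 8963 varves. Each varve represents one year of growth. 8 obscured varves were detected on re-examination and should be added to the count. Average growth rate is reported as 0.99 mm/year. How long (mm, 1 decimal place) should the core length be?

Correcting the raw count gives 8963 + 8 = 8971 true varves.
Predicted length = 0.99 mm/year × 8971 years = 8881.3 mm.

8881.3 mm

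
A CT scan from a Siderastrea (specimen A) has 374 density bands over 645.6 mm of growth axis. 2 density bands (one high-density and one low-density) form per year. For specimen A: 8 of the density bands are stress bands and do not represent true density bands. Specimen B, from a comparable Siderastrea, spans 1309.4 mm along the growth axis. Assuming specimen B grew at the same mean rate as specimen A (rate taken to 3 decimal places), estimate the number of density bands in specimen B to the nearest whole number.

Specimen A: true density band count = 374 − 8 = 366.
Specimen A: 366 density bands at 2 per year is 366 / 2 = 183 years.
A: Mean rate = 645.6 mm / 183 years ≈ 3.528 mm/year.
For B, 1309.4 / 3.528 = 371.15 years; at 2 density bands per year that is 371.15 × 2 ≈ 742 density bands.

742 density bands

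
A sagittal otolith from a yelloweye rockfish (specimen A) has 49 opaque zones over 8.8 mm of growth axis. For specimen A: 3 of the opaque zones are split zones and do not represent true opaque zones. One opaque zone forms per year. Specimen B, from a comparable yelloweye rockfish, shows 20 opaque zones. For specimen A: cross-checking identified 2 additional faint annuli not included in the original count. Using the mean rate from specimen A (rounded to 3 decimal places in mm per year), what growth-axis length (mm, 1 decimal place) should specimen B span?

3.7 mm

Specimen A: after corrections the count is 49 − 3 + 2 = 48 opaque zones.
A: Mean rate = 8.8 mm / 48 years ≈ 0.183 mm per year.
B's length ≈ 0.183 × 20 = 3.7 mm.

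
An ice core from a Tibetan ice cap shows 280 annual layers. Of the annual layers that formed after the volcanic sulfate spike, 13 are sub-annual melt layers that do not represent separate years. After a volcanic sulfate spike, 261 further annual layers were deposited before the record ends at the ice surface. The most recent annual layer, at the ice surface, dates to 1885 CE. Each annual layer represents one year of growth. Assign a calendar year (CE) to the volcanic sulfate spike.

There are 261 annual layers younger than the volcanic sulfate spike.
Removing the 13 false annual layers leaves 261 − 13 = 248 true annual layers beyond the volcanic sulfate spike.
Counting back 248 years from 1885 CE places the volcanic sulfate spike in 1885 − 248 = 1637 CE.

1637 CE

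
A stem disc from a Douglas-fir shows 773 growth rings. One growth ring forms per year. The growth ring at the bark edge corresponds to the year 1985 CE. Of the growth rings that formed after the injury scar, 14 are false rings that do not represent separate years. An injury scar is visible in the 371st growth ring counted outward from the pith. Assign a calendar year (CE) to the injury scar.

1597 CE

773 − 371 = 402 growth rings lie beyond the injury scar toward the bark edge.
Excluding 14 false growth rings: 402 − 14 = 388.
1985 − 388 = 1597 CE.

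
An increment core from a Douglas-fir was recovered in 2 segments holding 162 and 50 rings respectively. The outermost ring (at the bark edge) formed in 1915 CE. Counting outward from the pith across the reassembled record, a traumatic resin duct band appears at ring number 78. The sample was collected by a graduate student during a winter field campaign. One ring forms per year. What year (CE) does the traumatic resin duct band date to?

Total rings = 162 + 50 = 212.
The traumatic resin duct band sits at ring 78 from the pith, so 212 − 78 = 134 rings formed after it.
1915 − 134 = 1781 CE.

1781 CE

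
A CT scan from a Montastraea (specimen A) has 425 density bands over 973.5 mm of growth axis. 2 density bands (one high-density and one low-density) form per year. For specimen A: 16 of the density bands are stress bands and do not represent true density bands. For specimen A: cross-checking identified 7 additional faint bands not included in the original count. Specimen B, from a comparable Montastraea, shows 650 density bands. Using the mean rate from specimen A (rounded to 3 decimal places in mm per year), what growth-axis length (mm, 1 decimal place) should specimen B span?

Specimen A: after corrections the count is 425 − 16 + 7 = 416 density bands.
Specimen A: dividing by 2 density bands per year: 416 / 2 = 208 years.
A: Mean rate = 973.5 mm / 208 years ≈ 4.680 mm per year.
Specimen B: dividing by 2 density bands per year: 650 / 2 = 325 years. B's length ≈ 4.680 × 325 = 1521.0 mm.

1521.0 mm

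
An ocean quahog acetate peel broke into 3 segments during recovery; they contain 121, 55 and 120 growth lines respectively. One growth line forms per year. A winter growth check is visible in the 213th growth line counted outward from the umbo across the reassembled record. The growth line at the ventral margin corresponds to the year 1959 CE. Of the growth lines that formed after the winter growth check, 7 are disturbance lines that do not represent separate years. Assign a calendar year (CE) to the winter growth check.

1883 CE

Total growth lines = 121 + 55 + 120 = 296.
296 − 213 = 83 growth lines lie beyond the winter growth check toward the ventral margin.
83 − 7 false = 76 true growth lines after the winter growth check.
1959 − 76 = 1883 CE.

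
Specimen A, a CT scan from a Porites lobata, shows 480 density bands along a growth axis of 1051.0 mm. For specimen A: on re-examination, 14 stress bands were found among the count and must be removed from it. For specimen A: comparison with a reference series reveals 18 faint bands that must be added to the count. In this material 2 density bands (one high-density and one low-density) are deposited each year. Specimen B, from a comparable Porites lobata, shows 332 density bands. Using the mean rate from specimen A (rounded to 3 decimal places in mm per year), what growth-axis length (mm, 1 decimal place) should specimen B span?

720.9 mm

Specimen A: true density band count = 480 − 14 + 18 = 484.
Specimen A: 484 density bands at 2 per year is 484 / 2 = 242 years.
A: 1051.0 mm over 242 years gives 1051.0 / 242 ≈ 4.343 mm per year.
Specimen B: dividing by 2 density bands per year: 332 / 2 = 166 years. Length of B = 4.343 × 166 = 720.9 mm.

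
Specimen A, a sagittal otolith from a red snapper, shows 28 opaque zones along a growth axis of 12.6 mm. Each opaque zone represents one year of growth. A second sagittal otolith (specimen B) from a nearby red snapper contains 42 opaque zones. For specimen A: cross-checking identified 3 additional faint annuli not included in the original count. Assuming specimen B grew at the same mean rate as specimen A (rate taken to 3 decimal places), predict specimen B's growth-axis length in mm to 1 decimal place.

Specimen A: correcting the raw count gives 28 + 3 = 31 true opaque zones.
A: Mean rate = 12.6 mm / 31 years ≈ 0.406 mm per year.
Length of B = 0.406 × 42 = 17.1 mm.

17.1 mm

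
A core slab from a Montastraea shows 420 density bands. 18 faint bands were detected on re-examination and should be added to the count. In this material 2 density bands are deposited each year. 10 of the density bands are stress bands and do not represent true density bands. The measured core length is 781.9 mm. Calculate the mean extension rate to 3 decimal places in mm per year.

3.654 mm per year

Correcting the raw count gives 420 − 10 + 18 = 428 true density bands.
With 2 density bands per year, 428 / 2 = 214 years.
Mean rate = 781.9 mm / 214 years ≈ 3.654 mm per year.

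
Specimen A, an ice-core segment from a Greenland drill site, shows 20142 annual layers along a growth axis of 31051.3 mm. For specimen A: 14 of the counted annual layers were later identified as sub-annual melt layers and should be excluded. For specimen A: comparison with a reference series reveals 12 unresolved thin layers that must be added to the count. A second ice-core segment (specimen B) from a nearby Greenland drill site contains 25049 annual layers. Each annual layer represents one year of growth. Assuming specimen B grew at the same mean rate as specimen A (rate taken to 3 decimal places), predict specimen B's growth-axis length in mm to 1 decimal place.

38625.6 mm

Specimen A: correcting the raw count gives 20142 − 14 + 12 = 20140 true annual layers.
A: Mean rate = 31051.3 mm / 20140 years ≈ 1.542 mm per year.
For B, 1.542 mm/year × 25049 years = 38625.6 mm.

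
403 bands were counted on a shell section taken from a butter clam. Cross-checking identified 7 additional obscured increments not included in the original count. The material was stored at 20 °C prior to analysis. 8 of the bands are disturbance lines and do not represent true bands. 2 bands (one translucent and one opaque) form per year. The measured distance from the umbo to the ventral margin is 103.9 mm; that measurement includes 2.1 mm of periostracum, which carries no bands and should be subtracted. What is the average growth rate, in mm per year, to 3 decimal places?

0.506 mm per year

Correcting the raw count gives 403 − 8 + 7 = 402 true bands.
402 bands at 2 per year is 402 / 2 = 201 years.
Net length = 103.9 − 2.1 = 101.8 mm.
Extension rate ≈ 101.8 / 201 = 0.506 mm per year.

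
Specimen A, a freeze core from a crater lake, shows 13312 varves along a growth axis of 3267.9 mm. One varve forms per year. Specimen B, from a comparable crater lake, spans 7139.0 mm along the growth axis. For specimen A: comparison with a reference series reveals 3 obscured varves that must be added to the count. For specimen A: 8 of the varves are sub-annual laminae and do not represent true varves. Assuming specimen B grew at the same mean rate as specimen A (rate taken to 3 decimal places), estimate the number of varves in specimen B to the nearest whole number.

29020 varves

Specimen A: true varve count = 13312 − 8 + 3 = 13307.
A: 3267.9 mm over 13307 years gives 3267.9 / 13307 ≈ 0.246 mm/yr.
B spans 7139.0 / 0.246 = 29020.33 years ≈ 29020 varves.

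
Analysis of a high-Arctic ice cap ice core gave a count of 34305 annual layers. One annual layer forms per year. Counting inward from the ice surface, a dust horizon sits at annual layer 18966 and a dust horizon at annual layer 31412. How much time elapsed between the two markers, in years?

The two markers are separated by 31412 − 18966 = 12446 annual layers.
One annual layer per year makes the interval 12446 years.

12446 yr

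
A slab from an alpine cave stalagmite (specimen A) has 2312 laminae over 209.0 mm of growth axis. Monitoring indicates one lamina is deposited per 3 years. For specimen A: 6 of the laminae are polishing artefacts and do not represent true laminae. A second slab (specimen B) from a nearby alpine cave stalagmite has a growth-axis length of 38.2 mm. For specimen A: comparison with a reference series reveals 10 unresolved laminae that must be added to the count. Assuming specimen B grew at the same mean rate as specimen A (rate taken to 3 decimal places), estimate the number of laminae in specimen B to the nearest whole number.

Specimen A: after corrections the count is 2312 − 6 + 10 = 2316 laminae.
Specimen A: multiplying by 3 years per lamina: 2316 × 3 = 6948 years.
A: 209.0 mm over 6948 years gives 209.0 / 6948 ≈ 0.030 mm/yr.
B spans 38.2 / 0.030 = 1273.33 years; at 3 years per lamina that is 1273.33 / 3 ≈ 424 laminae.

424 laminae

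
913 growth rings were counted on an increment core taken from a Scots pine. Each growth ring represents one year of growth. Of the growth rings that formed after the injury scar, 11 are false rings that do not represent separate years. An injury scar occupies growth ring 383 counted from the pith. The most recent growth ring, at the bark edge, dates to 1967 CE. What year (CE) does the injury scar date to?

1448 CE

The injury scar sits at growth ring 383 from the pith, so 913 − 383 = 530 growth rings formed after it.
Excluding 11 false growth rings: 530 − 11 = 519.
The growth ring at the bark edge is 1967 CE, so the injury scar dates to 1967 − 519 = 1448 CE.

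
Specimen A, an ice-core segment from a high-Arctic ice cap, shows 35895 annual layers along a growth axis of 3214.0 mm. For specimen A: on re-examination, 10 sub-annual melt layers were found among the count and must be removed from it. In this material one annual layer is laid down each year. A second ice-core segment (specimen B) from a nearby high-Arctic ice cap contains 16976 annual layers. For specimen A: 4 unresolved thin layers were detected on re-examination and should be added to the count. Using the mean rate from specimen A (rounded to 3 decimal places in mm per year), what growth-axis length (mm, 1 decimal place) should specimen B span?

Specimen A: after corrections the count is 35895 − 10 + 4 = 35889 annual layers.
A: Mean rate = 3214.0 mm / 35889 years ≈ 0.090 mm per year.
For B, 0.090 mm/year × 16976 years = 1527.8 mm.

1527.8 mm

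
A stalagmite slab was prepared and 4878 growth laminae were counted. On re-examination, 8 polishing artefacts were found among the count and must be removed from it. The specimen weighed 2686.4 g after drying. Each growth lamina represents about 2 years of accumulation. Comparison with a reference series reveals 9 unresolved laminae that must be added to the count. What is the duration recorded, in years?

9758 yr

Adjusted count: 4878 − 8 + 9 = 4879 growth laminae.
At 2 years per growth lamina, 4879 × 2 = 9758 years.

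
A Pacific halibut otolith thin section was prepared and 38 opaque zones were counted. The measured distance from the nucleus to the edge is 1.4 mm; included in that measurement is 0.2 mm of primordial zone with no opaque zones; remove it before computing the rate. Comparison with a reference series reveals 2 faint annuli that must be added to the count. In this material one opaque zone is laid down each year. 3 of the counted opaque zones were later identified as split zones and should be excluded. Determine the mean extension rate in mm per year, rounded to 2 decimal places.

Correcting the raw count gives 38 − 3 + 2 = 37 true opaque zones.
The growth record spans 1.4 − 0.2 = 1.2 mm.
1.2 mm over 37 years gives 1.2 / 37 ≈ 0.03 mm per year.

0.03 mm per year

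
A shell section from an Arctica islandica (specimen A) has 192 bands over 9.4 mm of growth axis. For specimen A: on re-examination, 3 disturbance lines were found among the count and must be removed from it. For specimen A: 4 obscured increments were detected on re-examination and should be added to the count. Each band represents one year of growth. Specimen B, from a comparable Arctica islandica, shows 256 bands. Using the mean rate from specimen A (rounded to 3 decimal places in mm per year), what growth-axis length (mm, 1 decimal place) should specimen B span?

12.5 mm

Specimen A: after corrections the count is 192 − 3 + 4 = 193 bands.
A: Extension rate ≈ 9.4 / 193 = 0.049 mm/yr.
Length of B = 0.049 × 256 = 12.5 mm.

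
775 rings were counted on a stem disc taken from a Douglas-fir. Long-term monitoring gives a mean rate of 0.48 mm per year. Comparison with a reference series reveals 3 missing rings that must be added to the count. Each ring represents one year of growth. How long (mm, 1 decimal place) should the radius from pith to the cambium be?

Correcting the raw count gives 775 + 3 = 778 true rings.
Length ≈ 0.48 × 778 = 373.4 mm.

373.4 mm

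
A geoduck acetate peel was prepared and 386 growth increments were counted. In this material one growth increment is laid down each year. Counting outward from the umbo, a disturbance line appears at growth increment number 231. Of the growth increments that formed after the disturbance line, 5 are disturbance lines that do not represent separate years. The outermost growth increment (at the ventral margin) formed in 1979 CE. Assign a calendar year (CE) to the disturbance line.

1829 CE

386 − 231 = 155 growth increments lie beyond the disturbance line toward the ventral margin.
Excluding 5 false growth increments: 155 − 5 = 150.
1979 − 150 = 1829 CE.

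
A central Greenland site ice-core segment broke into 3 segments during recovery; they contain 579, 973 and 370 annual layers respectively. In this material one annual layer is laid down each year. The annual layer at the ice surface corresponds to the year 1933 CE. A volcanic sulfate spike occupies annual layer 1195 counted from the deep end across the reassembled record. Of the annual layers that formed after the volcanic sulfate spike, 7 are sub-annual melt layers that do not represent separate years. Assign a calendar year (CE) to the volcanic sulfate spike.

Total annual layers = 579 + 973 + 370 = 1922.
The volcanic sulfate spike sits at annual layer 1195 from the deep end, so 1922 − 1195 = 727 annual layers formed after it.
Removing the 7 false annual layers leaves 727 − 7 = 720 true annual layers beyond the volcanic sulfate spike.
Counting back 720 years from 1933 CE places the volcanic sulfate spike in 1933 − 720 = 1213 CE.

1213 CE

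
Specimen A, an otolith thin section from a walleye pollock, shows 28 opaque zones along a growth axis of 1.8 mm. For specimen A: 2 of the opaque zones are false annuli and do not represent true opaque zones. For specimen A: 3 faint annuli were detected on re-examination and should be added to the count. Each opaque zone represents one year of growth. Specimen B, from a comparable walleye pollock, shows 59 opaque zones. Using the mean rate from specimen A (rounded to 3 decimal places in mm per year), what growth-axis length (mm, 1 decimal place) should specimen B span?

3.7 mm

Specimen A: true opaque zone count = 28 − 2 + 3 = 29.
A: Mean rate = 1.8 mm / 29 years ≈ 0.062 mm per year.
For B, 0.062 mm/year × 59 years = 3.7 mm.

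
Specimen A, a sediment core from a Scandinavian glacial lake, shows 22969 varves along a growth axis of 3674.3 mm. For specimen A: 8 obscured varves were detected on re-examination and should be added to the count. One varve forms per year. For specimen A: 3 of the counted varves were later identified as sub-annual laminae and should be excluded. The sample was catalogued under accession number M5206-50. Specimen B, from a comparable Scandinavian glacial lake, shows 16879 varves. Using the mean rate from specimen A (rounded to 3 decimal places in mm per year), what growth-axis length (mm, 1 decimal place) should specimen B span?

2700.6 mm

Specimen A: adjusted count: 22969 − 3 + 8 = 22974 varves.
A: Mean rate = 3674.3 mm / 22974 years ≈ 0.160 mm/yr.
Length of B = 0.160 × 16879 = 2700.6 mm.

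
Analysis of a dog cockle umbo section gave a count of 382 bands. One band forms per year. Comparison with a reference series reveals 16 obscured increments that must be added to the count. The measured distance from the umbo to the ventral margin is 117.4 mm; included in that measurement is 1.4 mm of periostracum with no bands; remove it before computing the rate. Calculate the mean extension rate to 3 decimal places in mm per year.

0.291 mm per year

True band count = 382 + 16 = 398.
Net length = 117.4 − 1.4 = 116.0 mm.
Mean rate = 116.0 mm / 398 years ≈ 0.291 mm per year.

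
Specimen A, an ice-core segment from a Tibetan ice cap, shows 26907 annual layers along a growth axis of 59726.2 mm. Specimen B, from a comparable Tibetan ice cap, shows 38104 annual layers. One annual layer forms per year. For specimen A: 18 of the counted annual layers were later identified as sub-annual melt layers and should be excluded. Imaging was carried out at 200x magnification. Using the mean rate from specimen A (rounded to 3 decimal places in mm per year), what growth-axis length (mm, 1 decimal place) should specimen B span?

84629.0 mm

Specimen A: true annual layer count = 26907 − 18 = 26889.
A: Mean rate = 59726.2 mm / 26889 years ≈ 2.221 mm/yr.
For B, 2.221 mm/year × 38104 years = 84629.0 mm.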